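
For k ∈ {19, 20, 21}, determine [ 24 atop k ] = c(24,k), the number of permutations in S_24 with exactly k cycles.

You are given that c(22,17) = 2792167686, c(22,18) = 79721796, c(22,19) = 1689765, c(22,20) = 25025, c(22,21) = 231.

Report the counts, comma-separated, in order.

i=23: T(23,18)=2792167686+22·79721796=4546047198 | T(23,19)=79721796+22·1689765=116896626 | T(23,20)=1689765+22·25025=2240315 | T(23,21)=25025+22·231=30107
i=24: T(24,19)=4546047198+23·116896626=7234669596 | T(24,20)=116896626+23·2240315=168423871 | T(24,21)=2240315+23·30107=2932776
Read c(24,19) = 7234669596, c(24,20) = 168423871, c(24,21) = 2932776.

7234669596, 168423871, 2932776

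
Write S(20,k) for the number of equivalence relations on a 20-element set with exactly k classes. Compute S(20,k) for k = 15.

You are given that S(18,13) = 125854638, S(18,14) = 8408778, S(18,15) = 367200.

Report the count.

452329200

r19: T_19,14=14×8408778+125854638=243577530; T_19,15=15×367200+8408778=13916778
r20: T_20,15=15×13916778+243577530=452329200
Read S(20,15) = 452329200.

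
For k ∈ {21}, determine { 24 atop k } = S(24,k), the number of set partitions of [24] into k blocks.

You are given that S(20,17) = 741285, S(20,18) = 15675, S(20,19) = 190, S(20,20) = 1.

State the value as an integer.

r21: T_21,18=18×15675+741285=1023435; T_21,19=19×190+15675=19285; T_21,20=20×1+190=210; T_21,21=21×0+1=1
r22: T_22,19=19×19285+1023435=1389850; T_22,20=20×210+19285=23485; T_22,21=21×1+210=231
r23: T_23,20=20×23485+1389850=1859550; T_23,21=21×231+23485=28336
r24: T_24,21=21×28336+1859550=2454606
Read S(24,21) = 2454606.

2454606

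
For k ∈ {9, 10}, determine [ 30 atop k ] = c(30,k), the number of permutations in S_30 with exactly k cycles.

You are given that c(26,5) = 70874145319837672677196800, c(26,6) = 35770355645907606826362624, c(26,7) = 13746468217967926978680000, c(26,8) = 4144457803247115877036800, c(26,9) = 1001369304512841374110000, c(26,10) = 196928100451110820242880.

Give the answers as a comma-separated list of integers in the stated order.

[27] T[27,6]:26*35770355645907606826362624+70874145319837672677196800=1000903392113435450162625024 · T[27,7]:26*13746468217967926978680000+35770355645907606826362624=393178529313073708272042624 · T[27,8]:26*4144457803247115877036800+13746468217967926978680000=121502371102392939781636800 · T[27,9]:26*1001369304512841374110000+4144457803247115877036800=30180059720580991603896800 · T[27,10]:26*196928100451110820242880+1001369304512841374110000=6121499916241722700424880
[28] T[28,7]:27*393178529313073708272042624+1000903392113435450162625024=11616723683566425573507775872 · T[28,8]:27*121502371102392939781636800+393178529313073708272042624=3673742549077683082376236224 · T[28,9]:27*30180059720580991603896800+121502371102392939781636800=936363983558079713086850400 · T[28,10]:27*6121499916241722700424880+30180059720580991603896800=195460557459107504515368560
[29] T[29,8]:28*3673742549077683082376236224+11616723683566425573507775872=114481515057741551880042390144 · T[29,9]:28*936363983558079713086850400+3673742549077683082376236224=29891934088703915048808047424 · T[29,10]:28*195460557459107504515368560+936363983558079713086850400=6409259592413089839517170080
[30] T[30,9]:29*29891934088703915048808047424+114481515057741551880042390144=981347603630155088295475765440 · T[30,10]:29*6409259592413089839517170080+29891934088703915048808047424=215760462268683520394805979744
Read c(30,9) = 981347603630155088295475765440, c(30,10) = 215760462268683520394805979744.

981347603630155088295475765440, 215760462268683520394805979744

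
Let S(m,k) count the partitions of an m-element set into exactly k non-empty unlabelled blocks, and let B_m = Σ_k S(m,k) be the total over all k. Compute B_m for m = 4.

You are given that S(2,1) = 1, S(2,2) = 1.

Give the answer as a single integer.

15

@3  (3,1):1·1+0→1, (3,2):1·2+1→3, (3,3):0·3+1→1
@4  (4,1):1·1+0→1, (4,2):3·2+1→7, (4,3):1·3+3→6, (4,4):0·4+1→1
B_4 = ΣS(4,k) = 1+7+6+1 = 15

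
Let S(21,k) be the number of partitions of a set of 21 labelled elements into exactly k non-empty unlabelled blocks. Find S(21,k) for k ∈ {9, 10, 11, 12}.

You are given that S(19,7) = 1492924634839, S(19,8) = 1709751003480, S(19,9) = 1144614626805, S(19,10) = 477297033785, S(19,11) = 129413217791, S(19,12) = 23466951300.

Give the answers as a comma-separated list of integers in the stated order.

[20] T[20,8]:8*1709751003480+1492924634839=15170932662679 · T[20,9]:9*1144614626805+1709751003480=12011282644725 · T[20,10]:10*477297033785+1144614626805=5917584964655 · T[20,11]:11*129413217791+477297033785=1900842429486 · T[20,12]:12*23466951300+129413217791=411016633391
[21] T[21,9]:9*12011282644725+15170932662679=123272476465204 · T[21,10]:10*5917584964655+12011282644725=71187132291275 · T[21,11]:11*1900842429486+5917584964655=26826851689001 · T[21,12]:12*411016633391+1900842429486=6833042030178
Read S(21,9) = 123272476465204, S(21,10) = 71187132291275, S(21,11) = 26826851689001, S(21,12) = 6833042030178.

123272476465204, 71187132291275, 26826851689001, 6833042030178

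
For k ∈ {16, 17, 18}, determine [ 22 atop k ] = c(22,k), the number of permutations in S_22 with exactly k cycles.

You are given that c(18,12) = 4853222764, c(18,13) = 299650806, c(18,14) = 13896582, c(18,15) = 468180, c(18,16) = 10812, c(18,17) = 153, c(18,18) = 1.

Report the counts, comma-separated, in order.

75289668850, 2792167686, 79721796

@19  (19,13):299650806·18+4853222764→10246937272, (19,14):13896582·18+299650806→549789282, (19,15):468180·18+13896582→22323822, (19,16):10812·18+468180→662796, (19,17):153·18+10812→13566, (19,18):1·18+153→171
@20  (20,14):549789282·19+10246937272→20692933630, (20,15):22323822·19+549789282→973941900, (20,16):662796·19+22323822→34916946, (20,17):13566·19+662796→920550, (20,18):171·19+13566→16815
@21  (21,15):973941900·20+20692933630→40171771630, (21,16):34916946·20+973941900→1672280820, (21,17):920550·20+34916946→53327946, (21,18):16815·20+920550→1256850
@22  (22,16):1672280820·21+40171771630→75289668850, (22,17):53327946·21+1672280820→2792167686, (22,18):1256850·21+53327946→79721796
Read c(22,16) = 75289668850, c(22,17) = 2792167686, c(22,18) = 79721796.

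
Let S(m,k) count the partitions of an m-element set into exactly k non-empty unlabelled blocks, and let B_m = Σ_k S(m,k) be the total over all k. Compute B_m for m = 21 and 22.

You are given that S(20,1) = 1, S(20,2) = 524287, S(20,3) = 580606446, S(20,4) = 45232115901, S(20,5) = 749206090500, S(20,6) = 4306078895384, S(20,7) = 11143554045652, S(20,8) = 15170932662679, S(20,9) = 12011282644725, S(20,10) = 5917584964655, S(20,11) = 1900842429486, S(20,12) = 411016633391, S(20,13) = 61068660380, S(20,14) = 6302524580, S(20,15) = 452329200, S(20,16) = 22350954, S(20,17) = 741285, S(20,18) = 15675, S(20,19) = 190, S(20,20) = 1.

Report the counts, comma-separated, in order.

[21] T[21,1]:1*1+0=1 · T[21,2]:2*524287+1=1048575 · T[21,3]:3*580606446+524287=1742343625 · T[21,4]:4*45232115901+580606446=181509070050 · T[21,5]:5*749206090500+45232115901=3791262568401 · T[21,6]:6*4306078895384+749206090500=26585679462804 · T[21,7]:7*11143554045652+4306078895384=82310957214948 · T[21,8]:8*15170932662679+11143554045652=132511015347084 · T[21,9]:9*12011282644725+15170932662679=123272476465204 · T[21,10]:10*5917584964655+12011282644725=71187132291275 · T[21,11]:11*1900842429486+5917584964655=26826851689001 · T[21,12]:12*411016633391+1900842429486=6833042030178 · T[21,13]:13*61068660380+411016633391=1204909218331 · T[21,14]:14*6302524580+61068660380=149304004500 · T[21,15]:15*452329200+6302524580=13087462580 · T[21,16]:16*22350954+452329200=809944464 · T[21,17]:17*741285+22350954=34952799 · T[21,18]:18*15675+741285=1023435 · T[21,19]:19*190+15675=19285 · T[21,20]:20*1+190=210 · T[21,21]:21*0+1=1
[22] T[22,1]:1*1+0=1 · T[22,2]:2*1048575+1=2097151 · T[22,3]:3*1742343625+1048575=5228079450 · T[22,4]:4*181509070050+1742343625=727778623825 · T[22,5]:5*3791262568401+181509070050=19137821912055 · T[22,6]:6*26585679462804+3791262568401=163305339345225 · T[22,7]:7*82310957214948+26585679462804=602762379967440 · T[22,8]:8*132511015347084+82310957214948=1142399079991620 · T[22,9]:9*123272476465204+132511015347084=1241963303533920 · T[22,10]:10*71187132291275+123272476465204=835143799377954 · T[22,11]:11*26826851689001+71187132291275=366282500870286 · T[22,12]:12*6833042030178+26826851689001=108823356051137 · T[22,13]:13*1204909218331+6833042030178=22496861868481 · T[22,14]:14*149304004500+1204909218331=3295165281331 · T[22,15]:15*13087462580+149304004500=345615943200 · T[22,16]:16*809944464+13087462580=26046574004 · T[22,17]:17*34952799+809944464=1404142047 · T[22,18]:18*1023435+34952799=53374629 · T[22,19]:19*19285+1023435=1389850 · T[22,20]:20*210+19285=23485 · T[22,21]:21*1+210=231 · T[22,22]:22*0+1=1
B_21 = ΣS(21,k) = 1+1048575+1742343625+181509070050+3791262568401+26585679462804+82310957214948+132511015347084+123272476465204+71187132291275+26826851689001+6833042030178+1204909218331+149304004500+13087462580+809944464+34952799+1023435+19285+210+1 = 474869816156751
B_22 = ΣS(22,k) = 1+2097151+5228079450+727778623825+19137821912055+163305339345225+602762379967440+1142399079991620+1241963303533920+835143799377954+366282500870286+108823356051137+22496861868481+3295165281331+345615943200+26046574004+1404142047+53374629+1389850+23485+231+1 = 4506715738447323

474869816156751, 4506715738447323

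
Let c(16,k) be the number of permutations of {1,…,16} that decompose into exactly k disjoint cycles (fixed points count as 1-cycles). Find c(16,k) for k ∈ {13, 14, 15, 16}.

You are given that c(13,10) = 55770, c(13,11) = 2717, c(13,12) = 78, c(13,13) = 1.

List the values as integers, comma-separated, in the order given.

218400, 6580, 120, 1

@14  (14,11):2717·13+55770→91091, (14,12):78·13+2717→3731, (14,13):1·13+78→91, (14,14):0·13+1→1
@15  (15,12):3731·14+91091→143325, (15,13):91·14+3731→5005, (15,14):1·14+91→105, (15,15):0·14+1→1
@16  (16,13):5005·15+143325→218400, (16,14):105·15+5005→6580, (16,15):1·15+105→120, (16,16):0·15+1→1
Read c(16,13) = 218400, c(16,14) = 6580, c(16,15) = 120, c(16,16) = 1.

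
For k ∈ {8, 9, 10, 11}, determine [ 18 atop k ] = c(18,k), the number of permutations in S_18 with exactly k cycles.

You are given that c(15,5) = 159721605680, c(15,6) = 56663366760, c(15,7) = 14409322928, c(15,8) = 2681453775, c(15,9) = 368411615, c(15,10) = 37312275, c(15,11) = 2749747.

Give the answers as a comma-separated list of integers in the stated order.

24871845297936, 4308105301929, 577924894833, 60202693980

[16] T[16,6]:15*56663366760+159721605680=1009672107080 · T[16,7]:15*14409322928+56663366760=272803210680 · T[16,8]:15*2681453775+14409322928=54631129553 · T[16,9]:15*368411615+2681453775=8207628000 · T[16,10]:15*37312275+368411615=928095740 · T[16,11]:15*2749747+37312275=78558480
[17] T[17,7]:16*272803210680+1009672107080=5374523477960 · T[17,8]:16*54631129553+272803210680=1146901283528 · T[17,9]:16*8207628000+54631129553=185953177553 · T[17,10]:16*928095740+8207628000=23057159840 · T[17,11]:16*78558480+928095740=2185031420
[18] T[18,8]:17*1146901283528+5374523477960=24871845297936 · T[18,9]:17*185953177553+1146901283528=4308105301929 · T[18,10]:17*23057159840+185953177553=577924894833 · T[18,11]:17*2185031420+23057159840=60202693980
Read c(18,8) = 24871845297936, c(18,9) = 4308105301929, c(18,10) = 577924894833, c(18,11) = 60202693980.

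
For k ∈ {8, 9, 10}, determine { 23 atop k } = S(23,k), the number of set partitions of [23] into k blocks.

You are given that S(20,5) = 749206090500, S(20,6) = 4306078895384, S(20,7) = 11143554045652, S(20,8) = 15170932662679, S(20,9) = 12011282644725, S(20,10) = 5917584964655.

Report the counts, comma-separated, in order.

9741955019900400, 12320068811796900, 9593401297313460

i=21: T(21,6)=749206090500+6·4306078895384=26585679462804 | T(21,7)=4306078895384+7·11143554045652=82310957214948 | T(21,8)=11143554045652+8·15170932662679=132511015347084 | T(21,9)=15170932662679+9·12011282644725=123272476465204 | T(21,10)=12011282644725+10·5917584964655=71187132291275
i=22: T(22,7)=26585679462804+7·82310957214948=602762379967440 | T(22,8)=82310957214948+8·132511015347084=1142399079991620 | T(22,9)=132511015347084+9·123272476465204=1241963303533920 | T(22,10)=123272476465204+10·71187132291275=835143799377954
i=23: T(23,8)=602762379967440+8·1142399079991620=9741955019900400 | T(23,9)=1142399079991620+9·1241963303533920=12320068811796900 | T(23,10)=1241963303533920+10·835143799377954=9593401297313460
Read S(23,8) = 9741955019900400, S(23,9) = 12320068811796900, S(23,10) = 9593401297313460.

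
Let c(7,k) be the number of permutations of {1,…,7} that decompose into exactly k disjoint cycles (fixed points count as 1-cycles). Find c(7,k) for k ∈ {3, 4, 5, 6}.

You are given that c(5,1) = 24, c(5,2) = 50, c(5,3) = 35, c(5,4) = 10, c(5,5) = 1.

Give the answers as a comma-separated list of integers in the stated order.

1624, 735, 175, 21

i=6: T(6,2)=24+5·50=274 | T(6,3)=50+5·35=225 | T(6,4)=35+5·10=85 | T(6,5)=10+5·1=15 | T(6,6)=1+5·0=1
i=7: T(7,3)=274+6·225=1624 | T(7,4)=225+6·85=735 | T(7,5)=85+6·15=175 | T(7,6)=15+6·1=21
Read c(7,3) = 1624, c(7,4) = 735, c(7,5) = 175, c(7,6) = 21.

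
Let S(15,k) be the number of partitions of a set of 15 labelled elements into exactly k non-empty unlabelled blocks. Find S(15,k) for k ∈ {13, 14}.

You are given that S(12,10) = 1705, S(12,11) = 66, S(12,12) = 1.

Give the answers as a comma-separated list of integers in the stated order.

@13  (13,11):66·11+1705→2431, (13,12):1·12+66→78, (13,13):0·13+1→1
@14  (14,12):78·12+2431→3367, (14,13):1·13+78→91, (14,14):0·14+1→1
@15  (15,13):91·13+3367→4550, (15,14):1·14+91→105
Read S(15,13) = 4550, S(15,14) = 105.

4550, 105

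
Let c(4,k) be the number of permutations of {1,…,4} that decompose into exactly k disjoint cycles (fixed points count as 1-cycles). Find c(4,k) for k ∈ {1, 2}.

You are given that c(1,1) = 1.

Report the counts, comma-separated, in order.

[2] T[2,1]:1*1+0=1 · T[2,2]:1*0+1=1
[3] T[3,1]:2*1+0=2 · T[3,2]:2*1+1=3
[4] T[4,1]:3*2+0=6 · T[4,2]:3*3+2=11
Read c(4,1) = 6, c(4,2) = 11.

6, 11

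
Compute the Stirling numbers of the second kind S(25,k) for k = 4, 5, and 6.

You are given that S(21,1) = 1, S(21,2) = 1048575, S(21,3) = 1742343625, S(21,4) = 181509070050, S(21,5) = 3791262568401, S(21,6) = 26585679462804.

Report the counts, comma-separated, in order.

46771289738810, 2436684974110751, 37026417000002430

[22] T[22,1]:1*1+0=1 · T[22,2]:2*1048575+1=2097151 · T[22,3]:3*1742343625+1048575=5228079450 · T[22,4]:4*181509070050+1742343625=727778623825 · T[22,5]:5*3791262568401+181509070050=19137821912055 · T[22,6]:6*26585679462804+3791262568401=163305339345225
[23] T[23,2]:2*2097151+1=4194303 · T[23,3]:3*5228079450+2097151=15686335501 · T[23,4]:4*727778623825+5228079450=2916342574750 · T[23,5]:5*19137821912055+727778623825=96416888184100 · T[23,6]:6*163305339345225+19137821912055=998969857983405
[24] T[24,3]:3*15686335501+4194303=47063200806 · T[24,4]:4*2916342574750+15686335501=11681056634501 · T[24,5]:5*96416888184100+2916342574750=485000783495250 · T[24,6]:6*998969857983405+96416888184100=6090236036084530
[25] T[25,4]:4*11681056634501+47063200806=46771289738810 · T[25,5]:5*485000783495250+11681056634501=2436684974110751 · T[25,6]:6*6090236036084530+485000783495250=37026417000002430
Read S(25,4) = 46771289738810, S(25,5) = 2436684974110751, S(25,6) = 37026417000002430.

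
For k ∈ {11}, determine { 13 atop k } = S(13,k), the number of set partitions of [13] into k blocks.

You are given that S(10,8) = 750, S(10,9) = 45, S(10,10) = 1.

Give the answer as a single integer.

2431

i=11: T(11,9)=750+9·45=1155 | T(11,10)=45+10·1=55 | T(11,11)=1+11·0=1
i=12: T(12,10)=1155+10·55=1705 | T(12,11)=55+11·1=66
i=13: T(13,11)=1705+11·66=2431
Read S(13,11) = 2431.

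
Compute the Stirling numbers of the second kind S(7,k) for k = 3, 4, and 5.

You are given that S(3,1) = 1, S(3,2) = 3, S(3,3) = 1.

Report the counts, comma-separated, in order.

301, 350, 140

[4] T[4,1]:1*1+0=1 · T[4,2]:2*3+1=7 · T[4,3]:3*1+3=6 · T[4,4]:4*0+1=1
[5] T[5,1]:1*1+0=1 · T[5,2]:2*7+1=15 · T[5,3]:3*6+7=25 · T[5,4]:4*1+6=10 · T[5,5]:5*0+1=1
[6] T[6,2]:2*15+1=31 · T[6,3]:3*25+15=90 · T[6,4]:4*10+25=65 · T[6,5]:5*1+10=15
[7] T[7,3]:3*90+31=301 · T[7,4]:4*65+90=350 · T[7,5]:5*15+65=140
Read S(7,3) = 301, S(7,4) = 350, S(7,5) = 140.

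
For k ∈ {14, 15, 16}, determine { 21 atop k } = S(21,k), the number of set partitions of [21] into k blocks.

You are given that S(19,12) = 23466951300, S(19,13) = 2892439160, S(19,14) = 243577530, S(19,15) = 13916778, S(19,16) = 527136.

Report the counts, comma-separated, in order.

149304004500, 13087462580, 809944464

@20  (20,13):2892439160·13+23466951300→61068660380, (20,14):243577530·14+2892439160→6302524580, (20,15):13916778·15+243577530→452329200, (20,16):527136·16+13916778→22350954
@21  (21,14):6302524580·14+61068660380→149304004500, (21,15):452329200·15+6302524580→13087462580, (21,16):22350954·16+452329200→809944464
Read S(21,14) = 149304004500, S(21,15) = 13087462580, S(21,16) = 809944464.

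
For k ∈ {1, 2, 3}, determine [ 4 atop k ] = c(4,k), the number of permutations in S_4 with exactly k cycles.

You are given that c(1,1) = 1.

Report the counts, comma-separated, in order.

6, 11, 6

@2  (2,1):1·1+0→1, (2,2):0·1+1→1
@3  (3,1):1·2+0→2, (3,2):1·2+1→3, (3,3):0·2+1→1
@4  (4,1):2·3+0→6, (4,2):3·3+2→11, (4,3):1·3+3→6
Read c(4,1) = 6, c(4,2) = 11, c(4,3) = 6.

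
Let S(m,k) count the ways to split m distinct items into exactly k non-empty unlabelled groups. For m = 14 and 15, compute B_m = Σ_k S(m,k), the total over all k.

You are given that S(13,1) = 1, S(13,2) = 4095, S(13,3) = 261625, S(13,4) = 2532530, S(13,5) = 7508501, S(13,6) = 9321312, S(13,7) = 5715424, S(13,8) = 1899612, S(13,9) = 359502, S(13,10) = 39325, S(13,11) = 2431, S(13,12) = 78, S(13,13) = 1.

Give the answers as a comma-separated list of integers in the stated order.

190899322, 1382958545

row 14: T[14][1]=1·1+0=1  T[14][2]=2·4095+1=8191  T[14][3]=3·261625+4095=788970  T[14][4]=4·2532530+261625=10391745  T[14][5]=5·7508501+2532530=40075035  T[14][6]=6·9321312+7508501=63436373  T[14][7]=7·5715424+9321312=49329280  T[14][8]=8·1899612+5715424=20912320  T[14][9]=9·359502+1899612=5135130  T[14][10]=10·39325+359502=752752  T[14][11]=11·2431+39325=66066  T[14][12]=12·78+2431=3367  T[14][13]=13·1+78=91  T[14][14]=14·0+1=1
row 15: T[15][1]=1·1+0=1  T[15][2]=2·8191+1=16383  T[15][3]=3·788970+8191=2375101  T[15][4]=4·10391745+788970=42355950  T[15][5]=5·40075035+10391745=210766920  T[15][6]=6·63436373+40075035=420693273  T[15][7]=7·49329280+63436373=408741333  T[15][8]=8·20912320+49329280=216627840  T[15][9]=9·5135130+20912320=67128490  T[15][10]=10·752752+5135130=12662650  T[15][11]=11·66066+752752=1479478  T[15][12]=12·3367+66066=106470  T[15][13]=13·91+3367=4550  T[15][14]=14·1+91=105  T[15][15]=15·0+1=1
B_14 = ΣS(14,k) = 1+8191+788970+10391745+40075035+63436373+49329280+20912320+5135130+752752+66066+3367+91+1 = 190899322
B_15 = ΣS(15,k) = 1+16383+2375101+42355950+210766920+420693273+408741333+216627840+67128490+12662650+1479478+106470+4550+105+1 = 1382958545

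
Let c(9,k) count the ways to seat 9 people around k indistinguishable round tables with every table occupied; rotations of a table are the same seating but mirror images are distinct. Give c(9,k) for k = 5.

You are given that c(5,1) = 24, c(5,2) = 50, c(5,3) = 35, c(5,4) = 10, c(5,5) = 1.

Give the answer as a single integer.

i=6: T(6,2)=24+5·50=274 | T(6,3)=50+5·35=225 | T(6,4)=35+5·10=85 | T(6,5)=10+5·1=15
i=7: T(7,3)=274+6·225=1624 | T(7,4)=225+6·85=735 | T(7,5)=85+6·15=175
i=8: T(8,4)=1624+7·735=6769 | T(8,5)=735+7·175=1960
i=9: T(9,5)=6769+8·1960=22449
Read c(9,5) = 22449.

22449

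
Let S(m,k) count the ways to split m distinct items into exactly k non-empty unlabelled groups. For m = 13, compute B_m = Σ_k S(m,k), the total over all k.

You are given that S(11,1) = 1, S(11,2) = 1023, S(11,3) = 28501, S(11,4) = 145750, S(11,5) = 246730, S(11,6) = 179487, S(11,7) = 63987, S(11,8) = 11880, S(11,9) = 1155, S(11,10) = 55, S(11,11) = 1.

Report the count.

27644437

i=12: T(12,1)=0+1·1=1 | T(12,2)=1+2·1023=2047 | T(12,3)=1023+3·28501=86526 | T(12,4)=28501+4·145750=611501 | T(12,5)=145750+5·246730=1379400 | T(12,6)=246730+6·179487=1323652 | T(12,7)=179487+7·63987=627396 | T(12,8)=63987+8·11880=159027 | T(12,9)=11880+9·1155=22275 | T(12,10)=1155+10·55=1705 | T(12,11)=55+11·1=66 | T(12,12)=1+12·0=1
i=13: T(13,1)=0+1·1=1 | T(13,2)=1+2·2047=4095 | T(13,3)=2047+3·86526=261625 | T(13,4)=86526+4·611501=2532530 | T(13,5)=611501+5·1379400=7508501 | T(13,6)=1379400+6·1323652=9321312 | T(13,7)=1323652+7·627396=5715424 | T(13,8)=627396+8·159027=1899612 | T(13,9)=159027+9·22275=359502 | T(13,10)=22275+10·1705=39325 | T(13,11)=1705+11·66=2431 | T(13,12)=66+12·1=78 | T(13,13)=1+13·0=1
B_13 = ΣS(13,k) = 1+4095+261625+2532530+7508501+9321312+5715424+1899612+359502+39325+2431+78+1 = 27644437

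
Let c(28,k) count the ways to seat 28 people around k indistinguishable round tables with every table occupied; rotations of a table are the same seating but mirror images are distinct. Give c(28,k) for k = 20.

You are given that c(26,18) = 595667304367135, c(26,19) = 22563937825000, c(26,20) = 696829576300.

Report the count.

2280730371654735

i=27: T(27,19)=595667304367135+26·22563937825000=1182329687817135 | T(27,20)=22563937825000+26·696829576300=40681506808800
i=28: T(28,20)=1182329687817135+27·40681506808800=2280730371654735
Read c(28,20) = 2280730371654735.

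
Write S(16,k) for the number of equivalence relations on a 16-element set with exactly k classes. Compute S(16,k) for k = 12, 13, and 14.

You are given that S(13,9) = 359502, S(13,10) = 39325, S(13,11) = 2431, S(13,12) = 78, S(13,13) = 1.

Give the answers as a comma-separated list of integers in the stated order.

2757118, 165620, 6020

row 14: T[14][10]=10·39325+359502=752752  T[14][11]=11·2431+39325=66066  T[14][12]=12·78+2431=3367  T[14][13]=13·1+78=91  T[14][14]=14·0+1=1
row 15: T[15][11]=11·66066+752752=1479478  T[15][12]=12·3367+66066=106470  T[15][13]=13·91+3367=4550  T[15][14]=14·1+91=105
row 16: T[16][12]=12·106470+1479478=2757118  T[16][13]=13·4550+106470=165620  T[16][14]=14·105+4550=6020
Read S(16,12) = 2757118, S(16,13) = 165620, S(16,14) = 6020.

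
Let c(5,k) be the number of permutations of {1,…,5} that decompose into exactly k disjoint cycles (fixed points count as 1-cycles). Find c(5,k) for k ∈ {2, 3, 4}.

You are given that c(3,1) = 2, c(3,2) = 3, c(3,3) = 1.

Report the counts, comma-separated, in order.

50, 35, 10

r4: T_4,1=3×2+0=6; T_4,2=3×3+2=11; T_4,3=3×1+3=6; T_4,4=3×0+1=1
r5: T_5,2=4×11+6=50; T_5,3=4×6+11=35; T_5,4=4×1+6=10
Read c(5,2) = 50, c(5,3) = 35, c(5,4) = 10.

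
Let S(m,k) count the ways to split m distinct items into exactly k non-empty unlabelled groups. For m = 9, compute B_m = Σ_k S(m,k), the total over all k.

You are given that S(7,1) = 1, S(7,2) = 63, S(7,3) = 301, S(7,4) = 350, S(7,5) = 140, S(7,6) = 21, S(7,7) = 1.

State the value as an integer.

21147

@8  (8,1):1·1+0→1, (8,2):63·2+1→127, (8,3):301·3+63→966, (8,4):350·4+301→1701, (8,5):140·5+350→1050, (8,6):21·6+140→266, (8,7):1·7+21→28, (8,8):0·8+1→1
@9  (9,1):1·1+0→1, (9,2):127·2+1→255, (9,3):966·3+127→3025, (9,4):1701·4+966→7770, (9,5):1050·5+1701→6951, (9,6):266·6+1050→2646, (9,7):28·7+266→462, (9,8):1·8+28→36, (9,9):0·9+1→1
B_9 = ΣS(9,k) = 1+255+3025+7770+6951+2646+462+36+1 = 21147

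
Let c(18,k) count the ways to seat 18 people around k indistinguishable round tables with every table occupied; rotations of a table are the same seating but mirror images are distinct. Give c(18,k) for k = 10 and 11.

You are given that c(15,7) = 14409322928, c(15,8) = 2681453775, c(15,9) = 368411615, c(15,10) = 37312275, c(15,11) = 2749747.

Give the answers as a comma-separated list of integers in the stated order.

577924894833, 60202693980

row 16: T[16][8]=15·2681453775+14409322928=54631129553  T[16][9]=15·368411615+2681453775=8207628000  T[16][10]=15·37312275+368411615=928095740  T[16][11]=15·2749747+37312275=78558480
row 17: T[17][9]=16·8207628000+54631129553=185953177553  T[17][10]=16·928095740+8207628000=23057159840  T[17][11]=16·78558480+928095740=2185031420
row 18: T[18][10]=17·23057159840+185953177553=577924894833  T[18][11]=17·2185031420+23057159840=60202693980
Read c(18,10) = 577924894833, c(18,11) = 60202693980.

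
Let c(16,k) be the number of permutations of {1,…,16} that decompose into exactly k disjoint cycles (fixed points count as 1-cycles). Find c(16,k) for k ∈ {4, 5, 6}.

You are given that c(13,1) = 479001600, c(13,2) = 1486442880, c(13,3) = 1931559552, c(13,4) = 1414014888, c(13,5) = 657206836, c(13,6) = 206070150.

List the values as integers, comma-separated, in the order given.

5056995703824, 2706813345600, 1009672107080

r14: T_14,2=13×1486442880+479001600=19802759040; T_14,3=13×1931559552+1486442880=26596717056; T_14,4=13×1414014888+1931559552=20313753096; T_14,5=13×657206836+1414014888=9957703756; T_14,6=13×206070150+657206836=3336118786
r15: T_15,3=14×26596717056+19802759040=392156797824; T_15,4=14×20313753096+26596717056=310989260400; T_15,5=14×9957703756+20313753096=159721605680; T_15,6=14×3336118786+9957703756=56663366760
r16: T_16,4=15×310989260400+392156797824=5056995703824; T_16,5=15×159721605680+310989260400=2706813345600; T_16,6=15×56663366760+159721605680=1009672107080
Read c(16,4) = 5056995703824, c(16,5) = 2706813345600, c(16,6) = 1009672107080.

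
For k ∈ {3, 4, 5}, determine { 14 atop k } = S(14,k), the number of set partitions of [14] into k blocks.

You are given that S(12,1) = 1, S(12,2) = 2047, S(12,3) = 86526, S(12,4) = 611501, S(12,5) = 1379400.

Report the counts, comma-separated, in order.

@13  (13,2):2047·2+1→4095, (13,3):86526·3+2047→261625, (13,4):611501·4+86526→2532530, (13,5):1379400·5+611501→7508501
@14  (14,3):261625·3+4095→788970, (14,4):2532530·4+261625→10391745, (14,5):7508501·5+2532530→40075035
Read S(14,3) = 788970, S(14,4) = 10391745, S(14,5) = 40075035.

788970, 10391745, 40075035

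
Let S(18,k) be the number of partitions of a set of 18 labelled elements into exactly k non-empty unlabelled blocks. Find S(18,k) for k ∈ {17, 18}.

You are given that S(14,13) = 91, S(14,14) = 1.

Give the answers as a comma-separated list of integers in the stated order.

r15: T_15,14=14×1+91=105; T_15,15=15×0+1=1
r16: T_16,15=15×1+105=120; T_16,16=16×0+1=1
r17: T_17,16=16×1+120=136; T_17,17=17×0+1=1
r18: T_18,17=17×1+136=153; T_18,18=18×0+1=1
Read S(18,17) = 153, S(18,18) = 1.

153, 1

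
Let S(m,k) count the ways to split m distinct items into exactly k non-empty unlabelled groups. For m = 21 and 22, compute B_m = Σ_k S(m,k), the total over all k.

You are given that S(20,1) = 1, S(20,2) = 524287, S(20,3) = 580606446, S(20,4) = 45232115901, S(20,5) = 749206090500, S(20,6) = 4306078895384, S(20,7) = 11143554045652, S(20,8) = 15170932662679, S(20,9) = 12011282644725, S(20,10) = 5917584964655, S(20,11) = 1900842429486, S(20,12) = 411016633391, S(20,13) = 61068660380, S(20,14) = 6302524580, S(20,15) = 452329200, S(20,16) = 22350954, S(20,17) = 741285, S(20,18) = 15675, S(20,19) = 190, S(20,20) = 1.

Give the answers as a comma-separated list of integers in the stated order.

474869816156751, 4506715738447323

[21] T[21,1]:1*1+0=1 · T[21,2]:2*524287+1=1048575 · T[21,3]:3*580606446+524287=1742343625 · T[21,4]:4*45232115901+580606446=181509070050 · T[21,5]:5*749206090500+45232115901=3791262568401 · T[21,6]:6*4306078895384+749206090500=26585679462804 · T[21,7]:7*11143554045652+4306078895384=82310957214948 · T[21,8]:8*15170932662679+11143554045652=132511015347084 · T[21,9]:9*12011282644725+15170932662679=123272476465204 · T[21,10]:10*5917584964655+12011282644725=71187132291275 · T[21,11]:11*1900842429486+5917584964655=26826851689001 · T[21,12]:12*411016633391+1900842429486=6833042030178 · T[21,13]:13*61068660380+411016633391=1204909218331 · T[21,14]:14*6302524580+61068660380=149304004500 · T[21,15]:15*452329200+6302524580=13087462580 · T[21,16]:16*22350954+452329200=809944464 · T[21,17]:17*741285+22350954=34952799 · T[21,18]:18*15675+741285=1023435 · T[21,19]:19*190+15675=19285 · T[21,20]:20*1+190=210 · T[21,21]:21*0+1=1
[22] T[22,1]:1*1+0=1 · T[22,2]:2*1048575+1=2097151 · T[22,3]:3*1742343625+1048575=5228079450 · T[22,4]:4*181509070050+1742343625=727778623825 · T[22,5]:5*3791262568401+181509070050=19137821912055 · T[22,6]:6*26585679462804+3791262568401=163305339345225 · T[22,7]:7*82310957214948+26585679462804=602762379967440 · T[22,8]:8*132511015347084+82310957214948=1142399079991620 · T[22,9]:9*123272476465204+132511015347084=1241963303533920 · T[22,10]:10*71187132291275+123272476465204=835143799377954 · T[22,11]:11*26826851689001+71187132291275=366282500870286 · T[22,12]:12*6833042030178+26826851689001=108823356051137 · T[22,13]:13*1204909218331+6833042030178=22496861868481 · T[22,14]:14*149304004500+1204909218331=3295165281331 · T[22,15]:15*13087462580+149304004500=345615943200 · T[22,16]:16*809944464+13087462580=26046574004 · T[22,17]:17*34952799+809944464=1404142047 · T[22,18]:18*1023435+34952799=53374629 · T[22,19]:19*19285+1023435=1389850 · T[22,20]:20*210+19285=23485 · T[22,21]:21*1+210=231 · T[22,22]:22*0+1=1
B_21 = ΣS(21,k) = 1+1048575+1742343625+181509070050+3791262568401+26585679462804+82310957214948+132511015347084+123272476465204+71187132291275+26826851689001+6833042030178+1204909218331+149304004500+13087462580+809944464+34952799+1023435+19285+210+1 = 474869816156751
B_22 = ΣS(22,k) = 1+2097151+5228079450+727778623825+19137821912055+163305339345225+602762379967440+1142399079991620+1241963303533920+835143799377954+366282500870286+108823356051137+22496861868481+3295165281331+345615943200+26046574004+1404142047+53374629+1389850+23485+231+1 = 4506715738447323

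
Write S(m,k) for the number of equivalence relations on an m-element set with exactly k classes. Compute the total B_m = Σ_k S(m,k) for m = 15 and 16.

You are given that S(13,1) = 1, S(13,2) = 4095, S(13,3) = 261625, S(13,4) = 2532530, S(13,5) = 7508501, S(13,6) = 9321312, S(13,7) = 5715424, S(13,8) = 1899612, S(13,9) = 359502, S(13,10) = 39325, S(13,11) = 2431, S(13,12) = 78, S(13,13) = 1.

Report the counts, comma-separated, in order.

row 14: T[14][1]=1·1+0=1  T[14][2]=2·4095+1=8191  T[14][3]=3·261625+4095=788970  T[14][4]=4·2532530+261625=10391745  T[14][5]=5·7508501+2532530=40075035  T[14][6]=6·9321312+7508501=63436373  T[14][7]=7·5715424+9321312=49329280  T[14][8]=8·1899612+5715424=20912320  T[14][9]=9·359502+1899612=5135130  T[14][10]=10·39325+359502=752752  T[14][11]=11·2431+39325=66066  T[14][12]=12·78+2431=3367  T[14][13]=13·1+78=91  T[14][14]=14·0+1=1
row 15: T[15][1]=1·1+0=1  T[15][2]=2·8191+1=16383  T[15][3]=3·788970+8191=2375101  T[15][4]=4·10391745+788970=42355950  T[15][5]=5·40075035+10391745=210766920  T[15][6]=6·63436373+40075035=420693273  T[15][7]=7·49329280+63436373=408741333  T[15][8]=8·20912320+49329280=216627840  T[15][9]=9·5135130+20912320=67128490  T[15][10]=10·752752+5135130=12662650  T[15][11]=11·66066+752752=1479478  T[15][12]=12·3367+66066=106470  T[15][13]=13·91+3367=4550  T[15][14]=14·1+91=105  T[15][15]=15·0+1=1
row 16: T[16][1]=1·1+0=1  T[16][2]=2·16383+1=32767  T[16][3]=3·2375101+16383=7141686  T[16][4]=4·42355950+2375101=171798901  T[16][5]=5·210766920+42355950=1096190550  T[16][6]=6·420693273+210766920=2734926558  T[16][7]=7·408741333+420693273=3281882604  T[16][8]=8·216627840+408741333=2141764053  T[16][9]=9·67128490+216627840=820784250  T[16][10]=10·12662650+67128490=193754990  T[16][11]=11·1479478+12662650=28936908  T[16][12]=12·106470+1479478=2757118  T[16][13]=13·4550+106470=165620  T[16][14]=14·105+4550=6020  T[16][15]=15·1+105=120  T[16][16]=16·0+1=1
B_15 = ΣS(15,k) = 1+16383+2375101+42355950+210766920+420693273+408741333+216627840+67128490+12662650+1479478+106470+4550+105+1 = 1382958545
B_16 = ΣS(16,k) = 1+32767+7141686+171798901+1096190550+2734926558+3281882604+2141764053+820784250+193754990+28936908+2757118+165620+6020+120+1 = 10480142147

1382958545, 10480142147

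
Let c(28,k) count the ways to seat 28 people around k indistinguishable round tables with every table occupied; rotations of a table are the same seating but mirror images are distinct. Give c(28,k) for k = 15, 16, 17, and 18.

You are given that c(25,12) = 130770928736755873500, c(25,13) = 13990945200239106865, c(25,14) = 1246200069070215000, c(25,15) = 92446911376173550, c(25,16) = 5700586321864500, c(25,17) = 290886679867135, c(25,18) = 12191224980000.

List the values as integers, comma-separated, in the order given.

row 26: T[26][13]=25·13990945200239106865+130770928736755873500=480544558742733545125  T[26][14]=25·1246200069070215000+13990945200239106865=45145946926994481865  T[26][15]=25·92446911376173550+1246200069070215000=3557372853474553750  T[26][16]=25·5700586321864500+92446911376173550=234961569422786050  T[26][17]=25·290886679867135+5700586321864500=12972753318542875  T[26][18]=25·12191224980000+290886679867135=595667304367135
row 27: T[27][14]=26·45145946926994481865+480544558742733545125=1654339178844590073615  T[27][15]=26·3557372853474553750+45145946926994481865=137637641117332879365  T[27][16]=26·234961569422786050+3557372853474553750=9666373658466991050  T[27][17]=26·12972753318542875+234961569422786050=572253155704900800  T[27][18]=26·595667304367135+12972753318542875=28460103232088385
row 28: T[28][15]=27·137637641117332879365+1654339178844590073615=5370555489012577816470  T[28][16]=27·9666373658466991050+137637641117332879365=398629729895941637715  T[28][17]=27·572253155704900800+9666373658466991050=25117208862499312650  T[28][18]=27·28460103232088385+572253155704900800=1340675942971287195
Read c(28,15) = 5370555489012577816470, c(28,16) = 398629729895941637715, c(28,17) = 25117208862499312650, c(28,18) = 1340675942971287195.

5370555489012577816470, 398629729895941637715, 25117208862499312650, 1340675942971287195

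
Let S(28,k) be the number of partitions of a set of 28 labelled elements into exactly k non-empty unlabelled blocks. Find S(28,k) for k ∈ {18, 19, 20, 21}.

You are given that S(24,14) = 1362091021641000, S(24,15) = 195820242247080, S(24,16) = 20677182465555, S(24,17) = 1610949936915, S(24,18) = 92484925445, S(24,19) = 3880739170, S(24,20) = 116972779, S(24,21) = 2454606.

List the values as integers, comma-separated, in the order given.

@25  (25,15):195820242247080·15+1362091021641000→4299394655347200, (25,16):20677182465555·16+195820242247080→526655161695960, (25,17):1610949936915·17+20677182465555→48063331393110, (25,18):92484925445·18+1610949936915→3275678594925, (25,19):3880739170·19+92484925445→166218969675, (25,20):116972779·20+3880739170→6220194750, (25,21):2454606·21+116972779→168519505
@26  (26,16):526655161695960·16+4299394655347200→12725877242482560, (26,17):48063331393110·17+526655161695960→1343731795378830, (26,18):3275678594925·18+48063331393110→107025546101760, (26,19):166218969675·19+3275678594925→6433839018750, (26,20):6220194750·20+166218969675→290622864675, (26,21):168519505·21+6220194750→9759104355
@27  (27,17):1343731795378830·17+12725877242482560→35569317763922670, (27,18):107025546101760·18+1343731795378830→3270191625210510, (27,19):6433839018750·19+107025546101760→229268487458010, (27,20):290622864675·20+6433839018750→12246296312250, (27,21):9759104355·21+290622864675→495564056130
@28  (28,18):3270191625210510·18+35569317763922670→94432767017711850, (28,19):229268487458010·19+3270191625210510→7626292886912700, (28,20):12246296312250·20+229268487458010→474194413703010, (28,21):495564056130·21+12246296312250→22653141490980
Read S(28,18) = 94432767017711850, S(28,19) = 7626292886912700, S(28,20) = 474194413703010, S(28,21) = 22653141490980.

94432767017711850, 7626292886912700, 474194413703010, 22653141490980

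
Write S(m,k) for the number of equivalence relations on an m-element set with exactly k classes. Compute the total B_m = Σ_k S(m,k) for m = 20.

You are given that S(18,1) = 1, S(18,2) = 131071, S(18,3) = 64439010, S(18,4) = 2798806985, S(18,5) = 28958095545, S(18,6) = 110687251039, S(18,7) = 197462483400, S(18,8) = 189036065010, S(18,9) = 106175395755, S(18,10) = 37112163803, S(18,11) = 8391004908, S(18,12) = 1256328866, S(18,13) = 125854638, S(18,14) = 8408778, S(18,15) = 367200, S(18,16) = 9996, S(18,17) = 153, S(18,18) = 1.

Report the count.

row 19: T[19][1]=1·1+0=1  T[19][2]=2·131071+1=262143  T[19][3]=3·64439010+131071=193448101  T[19][4]=4·2798806985+64439010=11259666950  T[19][5]=5·28958095545+2798806985=147589284710  T[19][6]=6·110687251039+28958095545=693081601779  T[19][7]=7·197462483400+110687251039=1492924634839  T[19][8]=8·189036065010+197462483400=1709751003480  T[19][9]=9·106175395755+189036065010=1144614626805  T[19][10]=10·37112163803+106175395755=477297033785  T[19][11]=11·8391004908+37112163803=129413217791  T[19][12]=12·1256328866+8391004908=23466951300  T[19][13]=13·125854638+1256328866=2892439160  T[19][14]=14·8408778+125854638=243577530  T[19][15]=15·367200+8408778=13916778  T[19][16]=16·9996+367200=527136  T[19][17]=17·153+9996=12597  T[19][18]=18·1+153=171  T[19][19]=19·0+1=1
row 20: T[20][1]=1·1+0=1  T[20][2]=2·262143+1=524287  T[20][3]=3·193448101+262143=580606446  T[20][4]=4·11259666950+193448101=45232115901  T[20][5]=5·147589284710+11259666950=749206090500  T[20][6]=6·693081601779+147589284710=4306078895384  T[20][7]=7·1492924634839+693081601779=11143554045652  T[20][8]=8·1709751003480+1492924634839=15170932662679  T[20][9]=9·1144614626805+1709751003480=12011282644725  T[20][10]=10·477297033785+1144614626805=5917584964655  T[20][11]=11·129413217791+477297033785=1900842429486  T[20][12]=12·23466951300+129413217791=411016633391  T[20][13]=13·2892439160+23466951300=61068660380  T[20][14]=14·243577530+2892439160=6302524580  T[20][15]=15·13916778+243577530=452329200  T[20][16]=16·527136+13916778=22350954  T[20][17]=17·12597+527136=741285  T[20][18]=18·171+12597=15675  T[20][19]=19·1+171=190  T[20][20]=20·0+1=1
B_20 = ΣS(20,k) = 1+524287+580606446+45232115901+749206090500+4306078895384+11143554045652+15170932662679+12011282644725+5917584964655+1900842429486+411016633391+61068660380+6302524580+452329200+22350954+741285+15675+190+1 = 51724158235372

51724158235372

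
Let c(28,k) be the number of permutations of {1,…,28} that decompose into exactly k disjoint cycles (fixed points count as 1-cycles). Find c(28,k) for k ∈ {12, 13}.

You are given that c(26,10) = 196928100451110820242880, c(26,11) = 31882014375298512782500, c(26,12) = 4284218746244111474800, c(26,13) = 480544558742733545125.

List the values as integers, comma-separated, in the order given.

@27  (27,11):31882014375298512782500·26+196928100451110820242880→1025860474208872152587880, (27,12):4284218746244111474800·26+31882014375298512782500→143271701777645411127300, (27,13):480544558742733545125·26+4284218746244111474800→16778377273555183648050
@28  (28,12):143271701777645411127300·27+1025860474208872152587880→4894196422205298253024980, (28,13):16778377273555183648050·27+143271701777645411127300→596287888163635369624650
Read c(28,12) = 4894196422205298253024980, c(28,13) = 596287888163635369624650.

4894196422205298253024980, 596287888163635369624650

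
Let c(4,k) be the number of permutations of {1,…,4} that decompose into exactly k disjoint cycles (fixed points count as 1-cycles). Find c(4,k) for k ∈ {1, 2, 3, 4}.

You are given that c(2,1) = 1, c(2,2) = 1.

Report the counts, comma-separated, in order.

6, 11, 6, 1

i=3: T(3,1)=0+2·1=2 | T(3,2)=1+2·1=3 | T(3,3)=1+2·0=1
i=4: T(4,1)=0+3·2=6 | T(4,2)=2+3·3=11 | T(4,3)=3+3·1=6 | T(4,4)=1+3·0=1
Read c(4,1) = 6, c(4,2) = 11, c(4,3) = 6, c(4,4) = 1.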